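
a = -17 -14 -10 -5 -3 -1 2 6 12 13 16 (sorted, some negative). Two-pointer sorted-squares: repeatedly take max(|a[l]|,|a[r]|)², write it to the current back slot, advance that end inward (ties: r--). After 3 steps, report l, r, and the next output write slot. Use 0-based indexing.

l=2, r=9, next write slot=7

l=0 r=10: |-17|>|16| out[10]=289, l++
l=1 r=10: |-14|<=|16| out[9]=256, r--
l=1 r=9: |-14|>|13| out[8]=196, l++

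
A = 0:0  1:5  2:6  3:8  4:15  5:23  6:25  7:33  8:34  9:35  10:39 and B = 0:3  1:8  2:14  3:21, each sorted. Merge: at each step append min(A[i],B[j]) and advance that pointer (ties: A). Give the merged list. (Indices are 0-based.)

[0, 3, 5, 6, 8, 8, 14, 15, 21, 23, 25, 33, 34, 35, 39]

[i=0,j=0] A[i]=0<=B[j]=3 take 0 → i++
[i=1,j=0] A[i]=5>B[j]=3 take 3 → j++
[i=1,j=1] A[i]=5<=B[j]=8 take 5 → i++
[i=2,j=1] A[i]=6<=B[j]=8 take 6 → i++
[i=3,j=1] A[i]=8<=B[j]=8 take 8 → i++
[i=4,j=1] A[i]=15>B[j]=8 take 8 → j++
[i=4,j=2] A[i]=15>B[j]=14 take 14 → j++
[i=4,j=3] A[i]=15<=B[j]=21 take 15 → i++
[i=5,j=3] A[i]=23>B[j]=21 take 21 → j++
[i=5,j=4] B done, take A[i]=23 → i++
[i=6,j=4] B done, take A[i]=25 → i++
[i=7,j=4] B done, take A[i]=33 → i++
[i=8,j=4] B done, take A[i]=34 → i++
[i=9,j=4] B done, take A[i]=35 → i++
[i=10,j=4] B done, take A[i]=39 → i++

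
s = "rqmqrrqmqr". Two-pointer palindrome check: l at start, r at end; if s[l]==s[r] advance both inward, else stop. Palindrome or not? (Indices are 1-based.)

[1,10] 'r'=='r' → l++,r--
[2,9] 'q'=='q' → l++,r--
[3,8] 'm'=='m' → l++,r--
[4,7] 'q'=='q' → l++,r--
[5,6] 'r'=='r' → l++,r--

palindrome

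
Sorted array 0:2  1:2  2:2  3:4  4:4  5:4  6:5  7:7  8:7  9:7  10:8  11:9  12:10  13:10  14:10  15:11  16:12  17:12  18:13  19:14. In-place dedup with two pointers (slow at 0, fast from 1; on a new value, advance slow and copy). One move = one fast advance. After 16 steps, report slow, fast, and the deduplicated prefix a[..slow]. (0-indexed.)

slow=0 fast=1: a[fast]=2=a[slow] dup, fast++
slow=0 fast=2: a[fast]=2=a[slow] dup, fast++
slow=0 fast=3: a[fast]=4≠a[slow]=2 write a[1]=4, slow++,fast++
slow=1 fast=4: a[fast]=4=a[slow] dup, fast++
slow=1 fast=5: a[fast]=4=a[slow] dup, fast++
slow=1 fast=6: a[fast]=5≠a[slow]=4 write a[2]=5, slow++,fast++
slow=2 fast=7: a[fast]=7≠a[slow]=5 write a[3]=7, slow++,fast++
slow=3 fast=8: a[fast]=7=a[slow] dup, fast++
slow=3 fast=9: a[fast]=7=a[slow] dup, fast++
slow=3 fast=10: a[fast]=8≠a[slow]=7 write a[4]=8, slow++,fast++
slow=4 fast=11: a[fast]=9≠a[slow]=8 write a[5]=9, slow++,fast++
slow=5 fast=12: a[fast]=10≠a[slow]=9 write a[6]=10, slow++,fast++
slow=6 fast=13: a[fast]=10=a[slow] dup, fast++
slow=6 fast=14: a[fast]=10=a[slow] dup, fast++
slow=6 fast=15: a[fast]=11≠a[slow]=10 write a[7]=11, slow++,fast++
slow=7 fast=16: a[fast]=12≠a[slow]=11 write a[8]=12, slow++,fast++

slow=8, fast=17, prefix=[2, 4, 5, 7, 8, 9, 10, 11, 12]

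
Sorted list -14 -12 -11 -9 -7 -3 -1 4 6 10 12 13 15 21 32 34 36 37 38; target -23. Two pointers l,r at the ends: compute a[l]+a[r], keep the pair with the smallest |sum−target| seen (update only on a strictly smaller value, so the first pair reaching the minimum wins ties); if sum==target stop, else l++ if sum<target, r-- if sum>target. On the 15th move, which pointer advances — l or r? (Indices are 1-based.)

r

l=1 r=19: -14+38=24 d=47 *, r--
l=1 r=18: -14+37=23 d=46 *, r--
l=1 r=17: -14+36=22 d=45 *, r--
l=1 r=16: -14+34=20 d=43 *, r--
l=1 r=15: -14+32=18 d=41 *, r--
l=1 r=14: -14+21=7 d=30 *, r--
l=1 r=13: -14+15=1 d=24 *, r--
l=1 r=12: -14+13=-1 d=22 *, r--
l=1 r=11: -14+12=-2 d=21 *, r--
l=1 r=10: -14+10=-4 d=19 *, r--
l=1 r=9: -14+6=-8 d=15 *, r--
l=1 r=8: -14+4=-10 d=13 *, r--
l=1 r=7: -14+-1=-15 d=8 *, r--
l=1 r=6: -14+-3=-17 d=6 *, r--
l=1 r=5: -14+-7=-21 d=2 *, r--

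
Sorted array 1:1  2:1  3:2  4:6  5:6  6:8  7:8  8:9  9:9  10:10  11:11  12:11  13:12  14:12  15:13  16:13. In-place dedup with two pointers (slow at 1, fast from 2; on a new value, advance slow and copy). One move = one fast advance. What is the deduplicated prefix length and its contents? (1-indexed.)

length 9; prefix = [1, 2, 6, 8, 9, 10, 11, 12, 13]

slow=1 fast=2: a[fast]=1=a[slow] dup, fast++
slow=1 fast=3: a[fast]=2≠a[slow]=1 write a[2]=2, slow++,fast++
slow=2 fast=4: a[fast]=6≠a[slow]=2 write a[3]=6, slow++,fast++
slow=3 fast=5: a[fast]=6=a[slow] dup, fast++
slow=3 fast=6: a[fast]=8≠a[slow]=6 write a[4]=8, slow++,fast++
slow=4 fast=7: a[fast]=8=a[slow] dup, fast++
slow=4 fast=8: a[fast]=9≠a[slow]=8 write a[5]=9, slow++,fast++
slow=5 fast=9: a[fast]=9=a[slow] dup, fast++
slow=5 fast=10: a[fast]=10≠a[slow]=9 write a[6]=10, slow++,fast++
slow=6 fast=11: a[fast]=11≠a[slow]=10 write a[7]=11, slow++,fast++
slow=7 fast=12: a[fast]=11=a[slow] dup, fast++
slow=7 fast=13: a[fast]=12≠a[slow]=11 write a[8]=12, slow++,fast++
slow=8 fast=14: a[fast]=12=a[slow] dup, fast++
slow=8 fast=15: a[fast]=13≠a[slow]=12 write a[9]=13, slow++,fast++
slow=9 fast=16: a[fast]=13=a[slow] dup, fast++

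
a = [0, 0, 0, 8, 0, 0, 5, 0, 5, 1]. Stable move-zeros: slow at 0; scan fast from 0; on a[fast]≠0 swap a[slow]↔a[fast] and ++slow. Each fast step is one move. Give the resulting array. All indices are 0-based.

[8, 5, 5, 1, 0, 0, 0, 0, 0, 0]

(s=0,f=0) a[fast]=0 → fast++
(s=0,f=1) a[fast]=0 → fast++
(s=0,f=2) a[fast]=0 → fast++
(s=0,f=3) a[fast]=8≠0 swap→a[0]=8 → slow++,fast++
(s=1,f=4) a[fast]=0 → fast++
(s=1,f=5) a[fast]=0 → fast++
(s=1,f=6) a[fast]=5≠0 swap→a[1]=5 → slow++,fast++
(s=2,f=7) a[fast]=0 → fast++
(s=2,f=8) a[fast]=5≠0 swap→a[2]=5 → slow++,fast++
(s=3,f=9) a[fast]=1≠0 swap→a[3]=1 → slow++,fast++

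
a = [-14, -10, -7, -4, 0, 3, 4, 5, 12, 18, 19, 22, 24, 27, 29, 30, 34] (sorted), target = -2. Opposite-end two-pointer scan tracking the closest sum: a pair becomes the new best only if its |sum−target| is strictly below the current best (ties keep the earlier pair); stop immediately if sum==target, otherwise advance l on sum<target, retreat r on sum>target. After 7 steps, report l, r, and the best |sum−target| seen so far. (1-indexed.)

[1,17] -14+34=20 d=22 * → r--
[1,16] -14+30=16 d=18 * → r--
[1,15] -14+29=15 d=17 * → r--
[1,14] -14+27=13 d=15 * → r--
[1,13] -14+24=10 d=12 * → r--
[1,12] -14+22=8 d=10 * → r--
[1,11] -14+19=5 d=7 * → r--

l=1, r=10, best |Δ|=7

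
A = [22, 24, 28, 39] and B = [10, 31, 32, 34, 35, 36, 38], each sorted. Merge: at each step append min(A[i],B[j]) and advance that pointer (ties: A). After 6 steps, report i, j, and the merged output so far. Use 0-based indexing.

i=3, j=3, merged so far=[10, 22, 24, 28, 31, 32]

i=0 j=0: A[i]=22>B[j]=10 take 10, j++
i=0 j=1: A[i]=22<=B[j]=31 take 22, i++
i=1 j=1: A[i]=24<=B[j]=31 take 24, i++
i=2 j=1: A[i]=28<=B[j]=31 take 28, i++
i=3 j=1: A[i]=39>B[j]=31 take 31, j++
i=3 j=2: A[i]=39>B[j]=32 take 32, j++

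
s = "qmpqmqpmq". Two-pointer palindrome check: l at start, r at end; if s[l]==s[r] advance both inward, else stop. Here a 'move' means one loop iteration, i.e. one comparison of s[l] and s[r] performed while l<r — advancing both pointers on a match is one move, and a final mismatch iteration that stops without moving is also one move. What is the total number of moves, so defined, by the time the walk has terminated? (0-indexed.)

4 moves

[0,8] 'q'=='q' → l++,r--
[1,7] 'm'=='m' → l++,r--
[2,6] 'p'=='p' → l++,r--
[3,5] 'q'=='q' → l++,r--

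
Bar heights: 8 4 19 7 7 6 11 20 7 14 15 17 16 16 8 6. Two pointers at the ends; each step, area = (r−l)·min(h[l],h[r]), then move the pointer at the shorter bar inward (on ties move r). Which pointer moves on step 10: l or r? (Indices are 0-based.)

r

[0,15] min(8,6)*15=90 best=90 * → r--
[0,14] min(8,8)*14=112 best=112 * → r--
[0,13] min(8,16)*13=104 best=112 → l++
[1,13] min(4,16)*12=48 best=112 → l++
[2,13] min(19,16)*11=176 best=176 * → r--
[2,12] min(19,16)*10=160 best=176 → r--
[2,11] min(19,17)*9=153 best=176 → r--
[2,10] min(19,15)*8=120 best=176 → r--
[2,9] min(19,14)*7=98 best=176 → r--
[2,8] min(19,7)*6=42 best=176 → r--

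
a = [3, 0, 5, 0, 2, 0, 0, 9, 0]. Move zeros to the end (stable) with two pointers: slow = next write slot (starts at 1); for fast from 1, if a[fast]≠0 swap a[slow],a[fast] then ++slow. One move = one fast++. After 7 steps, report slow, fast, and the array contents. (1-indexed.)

slow=4, fast=8, a=[3, 5, 2, 0, 0, 0, 0, 9, 0]

slow=1 fast=1: a[fast]=3≠0 swap→a[1]=3, slow++,fast++
slow=2 fast=2: a[fast]=0, fast++
slow=2 fast=3: a[fast]=5≠0 swap→a[2]=5, slow++,fast++
slow=3 fast=4: a[fast]=0, fast++
slow=3 fast=5: a[fast]=2≠0 swap→a[3]=2, slow++,fast++
slow=4 fast=6: a[fast]=0, fast++
slow=4 fast=7: a[fast]=0, fast++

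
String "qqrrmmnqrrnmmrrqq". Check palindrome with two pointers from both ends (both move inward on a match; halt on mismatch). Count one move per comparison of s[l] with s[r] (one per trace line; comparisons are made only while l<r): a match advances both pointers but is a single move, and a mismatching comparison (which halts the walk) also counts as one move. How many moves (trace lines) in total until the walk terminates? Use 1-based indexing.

[1,17] 'q'=='q' → l++,r--
[2,16] 'q'=='q' → l++,r--
[3,15] 'r'=='r' → l++,r--
[4,14] 'r'=='r' → l++,r--
[5,13] 'm'=='m' → l++,r--
[6,12] 'm'=='m' → l++,r--
[7,11] 'n'=='n' → l++,r--
[8,10] 'q'!='r' → stop

8 moves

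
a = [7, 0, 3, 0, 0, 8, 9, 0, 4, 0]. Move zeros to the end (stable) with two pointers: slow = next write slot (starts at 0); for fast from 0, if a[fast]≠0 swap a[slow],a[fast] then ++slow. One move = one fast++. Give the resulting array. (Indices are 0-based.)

(s=0,f=0) a[fast]=7≠0 swap→a[0]=7 → slow++,fast++
(s=1,f=1) a[fast]=0 → fast++
(s=1,f=2) a[fast]=3≠0 swap→a[1]=3 → slow++,fast++
(s=2,f=3) a[fast]=0 → fast++
(s=2,f=4) a[fast]=0 → fast++
(s=2,f=5) a[fast]=8≠0 swap→a[2]=8 → slow++,fast++
(s=3,f=6) a[fast]=9≠0 swap→a[3]=9 → slow++,fast++
(s=4,f=7) a[fast]=0 → fast++
(s=4,f=8) a[fast]=4≠0 swap→a[4]=4 → slow++,fast++
(s=5,f=9) a[fast]=0 → fast++

[7, 3, 8, 9, 4, 0, 0, 0, 0, 0]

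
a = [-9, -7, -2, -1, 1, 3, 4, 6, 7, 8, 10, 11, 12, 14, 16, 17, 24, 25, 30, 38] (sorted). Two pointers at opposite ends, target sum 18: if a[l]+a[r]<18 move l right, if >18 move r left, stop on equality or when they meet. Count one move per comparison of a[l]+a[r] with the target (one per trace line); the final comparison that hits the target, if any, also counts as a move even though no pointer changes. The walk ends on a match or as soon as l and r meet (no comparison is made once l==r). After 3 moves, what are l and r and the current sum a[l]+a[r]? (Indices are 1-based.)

[1,20] -9+38=29 >18 → r--
[1,19] -9+30=21 >18 → r--
[1,18] -9+25=16 <18 → l++

l=2, r=18, sum=18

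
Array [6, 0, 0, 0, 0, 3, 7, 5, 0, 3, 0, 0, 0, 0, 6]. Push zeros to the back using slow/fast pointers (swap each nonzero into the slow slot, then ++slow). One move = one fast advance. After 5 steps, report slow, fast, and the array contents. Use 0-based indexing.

slow=1, fast=5, a=[6, 0, 0, 0, 0, 3, 7, 5, 0, 3, 0, 0, 0, 0, 6]

(s=0,f=0) a[fast]=6≠0 swap→a[0]=6 → slow++,fast++
(s=1,f=1) a[fast]=0 → fast++
(s=1,f=2) a[fast]=0 → fast++
(s=1,f=3) a[fast]=0 → fast++
(s=1,f=4) a[fast]=0 → fast++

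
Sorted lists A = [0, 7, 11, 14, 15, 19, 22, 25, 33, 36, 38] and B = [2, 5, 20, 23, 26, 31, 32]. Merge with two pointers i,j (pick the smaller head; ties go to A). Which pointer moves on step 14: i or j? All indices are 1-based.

j

[i=1,j=1] A[i]=0<=B[j]=2 take 0 → i++
[i=2,j=1] A[i]=7>B[j]=2 take 2 → j++
[i=2,j=2] A[i]=7>B[j]=5 take 5 → j++
[i=2,j=3] A[i]=7<=B[j]=20 take 7 → i++
[i=3,j=3] A[i]=11<=B[j]=20 take 11 → i++
[i=4,j=3] A[i]=14<=B[j]=20 take 14 → i++
[i=5,j=3] A[i]=15<=B[j]=20 take 15 → i++
[i=6,j=3] A[i]=19<=B[j]=20 take 19 → i++
[i=7,j=3] A[i]=22>B[j]=20 take 20 → j++
[i=7,j=4] A[i]=22<=B[j]=23 take 22 → i++
[i=8,j=4] A[i]=25>B[j]=23 take 23 → j++
[i=8,j=5] A[i]=25<=B[j]=26 take 25 → i++
[i=9,j=5] A[i]=33>B[j]=26 take 26 → j++
[i=9,j=6] A[i]=33>B[j]=31 take 31 → j++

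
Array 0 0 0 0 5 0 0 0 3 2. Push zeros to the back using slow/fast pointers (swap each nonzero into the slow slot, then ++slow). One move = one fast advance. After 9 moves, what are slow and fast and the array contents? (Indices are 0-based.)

slow=2, fast=9, a=[5, 3, 0, 0, 0, 0, 0, 0, 0, 2]

(s=0,f=0) a[fast]=0 → fast++
(s=0,f=1) a[fast]=0 → fast++
(s=0,f=2) a[fast]=0 → fast++
(s=0,f=3) a[fast]=0 → fast++
(s=0,f=4) a[fast]=5≠0 swap→a[0]=5 → slow++,fast++
(s=1,f=5) a[fast]=0 → fast++
(s=1,f=6) a[fast]=0 → fast++
(s=1,f=7) a[fast]=0 → fast++
(s=1,f=8) a[fast]=3≠0 swap→a[1]=3 → slow++,fast++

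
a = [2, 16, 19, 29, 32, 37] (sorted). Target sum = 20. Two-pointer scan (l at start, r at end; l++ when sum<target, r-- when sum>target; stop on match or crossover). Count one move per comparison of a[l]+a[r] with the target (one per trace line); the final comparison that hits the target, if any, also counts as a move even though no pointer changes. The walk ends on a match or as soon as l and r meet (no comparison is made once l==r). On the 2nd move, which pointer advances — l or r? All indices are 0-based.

[0,5] 2+37=39 >20 → r--
[0,4] 2+32=34 >20 → r--

r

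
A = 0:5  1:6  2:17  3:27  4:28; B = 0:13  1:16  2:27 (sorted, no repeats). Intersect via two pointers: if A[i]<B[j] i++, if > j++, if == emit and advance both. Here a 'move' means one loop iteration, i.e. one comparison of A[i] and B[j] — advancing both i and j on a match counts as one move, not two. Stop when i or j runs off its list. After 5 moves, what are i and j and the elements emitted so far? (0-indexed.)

i=0 j=0: 5<13, i++
i=1 j=0: 6<13, i++
i=2 j=0: 17>13, j++
i=2 j=1: 17>16, j++
i=2 j=2: 17<27, i++

i=3, j=2, emitted=[]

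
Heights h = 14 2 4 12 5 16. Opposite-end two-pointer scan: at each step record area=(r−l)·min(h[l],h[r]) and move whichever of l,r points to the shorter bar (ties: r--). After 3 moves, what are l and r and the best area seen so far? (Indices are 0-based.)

[0,5] min(14,16)*5=70 best=70 * → l++
[1,5] min(2,16)*4=8 best=70 → l++
[2,5] min(4,16)*3=12 best=70 → l++

l=3, r=5, best area=70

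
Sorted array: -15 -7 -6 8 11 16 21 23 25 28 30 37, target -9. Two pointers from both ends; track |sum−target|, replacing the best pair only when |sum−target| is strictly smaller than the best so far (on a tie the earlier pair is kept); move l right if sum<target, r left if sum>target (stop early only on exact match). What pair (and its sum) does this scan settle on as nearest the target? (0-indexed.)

pair (-15, 8) with sum -7 (|Δ|=2)

[0,11] -15+37=22 d=31 * → r--
[0,10] -15+30=15 d=24 * → r--
[0,9] -15+28=13 d=22 * → r--
[0,8] -15+25=10 d=19 * → r--
[0,7] -15+23=8 d=17 * → r--
[0,6] -15+21=6 d=15 * → r--
[0,5] -15+16=1 d=10 * → r--
[0,4] -15+11=-4 d=5 * → r--
[0,3] -15+8=-7 d=2 * → r--
[0,2] -15+-6=-21 d=12 → l++
[1,2] -7+-6=-13 d=4 → l++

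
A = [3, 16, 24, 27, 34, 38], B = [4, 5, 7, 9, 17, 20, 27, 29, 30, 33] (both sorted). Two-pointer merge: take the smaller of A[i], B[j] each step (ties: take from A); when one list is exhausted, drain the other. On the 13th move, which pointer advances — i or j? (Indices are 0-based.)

i=0 j=0: A[i]=3<=B[j]=4 take 3, i++
i=1 j=0: A[i]=16>B[j]=4 take 4, j++
i=1 j=1: A[i]=16>B[j]=5 take 5, j++
i=1 j=2: A[i]=16>B[j]=7 take 7, j++
i=1 j=3: A[i]=16>B[j]=9 take 9, j++
i=1 j=4: A[i]=16<=B[j]=17 take 16, i++
i=2 j=4: A[i]=24>B[j]=17 take 17, j++
i=2 j=5: A[i]=24>B[j]=20 take 20, j++
i=2 j=6: A[i]=24<=B[j]=27 take 24, i++
i=3 j=6: A[i]=27<=B[j]=27 take 27, i++
i=4 j=6: A[i]=34>B[j]=27 take 27, j++
i=4 j=7: A[i]=34>B[j]=29 take 29, j++
i=4 j=8: A[i]=34>B[j]=30 take 30, j++

j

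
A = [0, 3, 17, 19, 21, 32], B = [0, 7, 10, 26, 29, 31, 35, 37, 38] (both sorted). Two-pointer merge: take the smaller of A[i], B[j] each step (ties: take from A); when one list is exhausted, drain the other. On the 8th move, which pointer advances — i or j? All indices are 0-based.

i=0 j=0: A[i]=0<=B[j]=0 take 0, i++
i=1 j=0: A[i]=3>B[j]=0 take 0, j++
i=1 j=1: A[i]=3<=B[j]=7 take 3, i++
i=2 j=1: A[i]=17>B[j]=7 take 7, j++
i=2 j=2: A[i]=17>B[j]=10 take 10, j++
i=2 j=3: A[i]=17<=B[j]=26 take 17, i++
i=3 j=3: A[i]=19<=B[j]=26 take 19, i++
i=4 j=3: A[i]=21<=B[j]=26 take 21, i++

i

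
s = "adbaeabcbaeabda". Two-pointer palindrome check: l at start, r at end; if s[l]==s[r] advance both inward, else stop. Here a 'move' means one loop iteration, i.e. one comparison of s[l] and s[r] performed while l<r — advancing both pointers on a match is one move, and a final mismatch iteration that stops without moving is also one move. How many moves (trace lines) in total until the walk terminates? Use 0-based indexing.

[0,14] 'a'=='a' → l++,r--
[1,13] 'd'=='d' → l++,r--
[2,12] 'b'=='b' → l++,r--
[3,11] 'a'=='a' → l++,r--
[4,10] 'e'=='e' → l++,r--
[5,9] 'a'=='a' → l++,r--
[6,8] 'b'=='b' → l++,r--

7 moves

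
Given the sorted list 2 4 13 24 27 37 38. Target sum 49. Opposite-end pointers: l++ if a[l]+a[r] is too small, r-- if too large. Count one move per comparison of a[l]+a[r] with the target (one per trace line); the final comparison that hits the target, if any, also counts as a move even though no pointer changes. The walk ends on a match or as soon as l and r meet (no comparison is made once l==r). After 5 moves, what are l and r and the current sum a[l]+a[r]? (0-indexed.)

l=3, r=4, sum=51

[0,6] 2+38=40 <49 → l++
[1,6] 4+38=42 <49 → l++
[2,6] 13+38=51 >49 → r--
[2,5] 13+37=50 >49 → r--
[2,4] 13+27=40 <49 → l++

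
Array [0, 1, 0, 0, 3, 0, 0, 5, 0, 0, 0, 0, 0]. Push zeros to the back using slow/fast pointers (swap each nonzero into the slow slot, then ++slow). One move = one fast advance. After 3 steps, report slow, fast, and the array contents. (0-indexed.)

slow=1, fast=3, a=[1, 0, 0, 0, 3, 0, 0, 5, 0, 0, 0, 0, 0]

(s=0,f=0) a[fast]=0 → fast++
(s=0,f=1) a[fast]=1≠0 swap→a[0]=1 → slow++,fast++
(s=1,f=2) a[fast]=0 → fast++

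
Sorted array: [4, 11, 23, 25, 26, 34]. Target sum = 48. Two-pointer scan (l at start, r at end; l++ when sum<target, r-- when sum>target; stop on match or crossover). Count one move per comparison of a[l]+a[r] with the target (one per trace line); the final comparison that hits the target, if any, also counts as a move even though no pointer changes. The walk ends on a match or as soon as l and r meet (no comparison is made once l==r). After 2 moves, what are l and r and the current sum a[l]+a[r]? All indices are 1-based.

[1,6] 4+34=38 <48 → l++
[2,6] 11+34=45 <48 → l++

l=3, r=6, sum=57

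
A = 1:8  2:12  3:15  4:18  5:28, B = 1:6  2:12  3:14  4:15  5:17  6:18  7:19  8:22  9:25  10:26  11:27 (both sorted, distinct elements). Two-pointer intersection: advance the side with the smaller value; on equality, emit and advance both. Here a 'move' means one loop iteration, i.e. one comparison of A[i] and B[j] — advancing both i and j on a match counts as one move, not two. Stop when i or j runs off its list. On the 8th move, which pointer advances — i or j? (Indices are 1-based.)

j

i=1 j=1: 8>6, j++
i=1 j=2: 8<12, i++
i=2 j=2: 12==12 emit, i++,j++
i=3 j=3: 15>14, j++
i=3 j=4: 15==15 emit, i++,j++
i=4 j=5: 18>17, j++
i=4 j=6: 18==18 emit, i++,j++
i=5 j=7: 28>19, j++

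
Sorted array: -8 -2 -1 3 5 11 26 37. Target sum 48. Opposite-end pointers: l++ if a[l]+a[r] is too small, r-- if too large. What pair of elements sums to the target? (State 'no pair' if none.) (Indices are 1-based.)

l=1 r=8: -8+37=29 <48, l++
l=2 r=8: -2+37=35 <48, l++
l=3 r=8: -1+37=36 <48, l++
l=4 r=8: 3+37=40 <48, l++
l=5 r=8: 5+37=42 <48, l++
l=6 r=8: 11+37=48, found

(11, 37)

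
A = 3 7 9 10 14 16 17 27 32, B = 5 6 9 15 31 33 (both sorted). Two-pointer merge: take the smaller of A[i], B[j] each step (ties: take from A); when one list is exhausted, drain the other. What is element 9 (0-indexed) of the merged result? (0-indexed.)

merged[9] = 16

[i=0,j=0] A[i]=3<=B[j]=5 take 3 → i++
[i=1,j=0] A[i]=7>B[j]=5 take 5 → j++
[i=1,j=1] A[i]=7>B[j]=6 take 6 → j++
[i=1,j=2] A[i]=7<=B[j]=9 take 7 → i++
[i=2,j=2] A[i]=9<=B[j]=9 take 9 → i++
[i=3,j=2] A[i]=10>B[j]=9 take 9 → j++
[i=3,j=3] A[i]=10<=B[j]=15 take 10 → i++
[i=4,j=3] A[i]=14<=B[j]=15 take 14 → i++
[i=5,j=3] A[i]=16>B[j]=15 take 15 → j++
[i=5,j=4] A[i]=16<=B[j]=31 take 16 → i++
[i=6,j=4] A[i]=17<=B[j]=31 take 17 → i++
[i=7,j=4] A[i]=27<=B[j]=31 take 27 → i++
[i=8,j=4] A[i]=32>B[j]=31 take 31 → j++
[i=8,j=5] A[i]=32<=B[j]=33 take 32 → i++
[i=9,j=5] A done, take B[j]=33 → j++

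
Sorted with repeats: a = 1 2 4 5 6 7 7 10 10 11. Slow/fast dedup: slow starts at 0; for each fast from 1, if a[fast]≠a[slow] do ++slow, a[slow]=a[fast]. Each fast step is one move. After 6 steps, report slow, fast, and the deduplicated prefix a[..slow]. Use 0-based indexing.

slow=5, fast=7, prefix=[1, 2, 4, 5, 6, 7]

(s=0,f=1) a[fast]=2≠a[slow]=1 write a[1]=2 → slow++,fast++
(s=1,f=2) a[fast]=4≠a[slow]=2 write a[2]=4 → slow++,fast++
(s=2,f=3) a[fast]=5≠a[slow]=4 write a[3]=5 → slow++,fast++
(s=3,f=4) a[fast]=6≠a[slow]=5 write a[4]=6 → slow++,fast++
(s=4,f=5) a[fast]=7≠a[slow]=6 write a[5]=7 → slow++,fast++
(s=5,f=6) a[fast]=7=a[slow] dup → fast++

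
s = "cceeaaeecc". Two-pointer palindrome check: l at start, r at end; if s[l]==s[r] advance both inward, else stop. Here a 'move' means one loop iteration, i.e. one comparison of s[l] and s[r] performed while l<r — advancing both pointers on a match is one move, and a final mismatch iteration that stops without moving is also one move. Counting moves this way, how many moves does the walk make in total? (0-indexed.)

5 moves

l=0 r=9: 'c'=='c', l++,r--
l=1 r=8: 'c'=='c', l++,r--
l=2 r=7: 'e'=='e', l++,r--
l=3 r=6: 'e'=='e', l++,r--
l=4 r=5: 'a'=='a', l++,r--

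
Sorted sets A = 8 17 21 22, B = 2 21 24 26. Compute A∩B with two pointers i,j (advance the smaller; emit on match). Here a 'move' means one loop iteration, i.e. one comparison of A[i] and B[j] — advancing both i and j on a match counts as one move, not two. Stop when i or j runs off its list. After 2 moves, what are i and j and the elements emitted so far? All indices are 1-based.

i=2, j=2, emitted=[]

i=1 j=1: 8>2, j++
i=1 j=2: 8<21, i++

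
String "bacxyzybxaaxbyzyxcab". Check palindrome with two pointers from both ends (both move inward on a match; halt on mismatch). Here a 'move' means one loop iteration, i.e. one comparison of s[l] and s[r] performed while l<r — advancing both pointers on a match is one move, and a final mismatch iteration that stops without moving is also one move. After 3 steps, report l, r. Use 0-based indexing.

[0,19] 'b'=='b' → l++,r--
[1,18] 'a'=='a' → l++,r--
[2,17] 'c'=='c' → l++,r--

l=3, r=16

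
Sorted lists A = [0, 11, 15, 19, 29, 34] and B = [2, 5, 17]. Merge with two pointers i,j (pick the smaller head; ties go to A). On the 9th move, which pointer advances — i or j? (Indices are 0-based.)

[i=0,j=0] A[i]=0<=B[j]=2 take 0 → i++
[i=1,j=0] A[i]=11>B[j]=2 take 2 → j++
[i=1,j=1] A[i]=11>B[j]=5 take 5 → j++
[i=1,j=2] A[i]=11<=B[j]=17 take 11 → i++
[i=2,j=2] A[i]=15<=B[j]=17 take 15 → i++
[i=3,j=2] A[i]=19>B[j]=17 take 17 → j++
[i=3,j=3] B done, take A[i]=19 → i++
[i=4,j=3] B done, take A[i]=29 → i++
[i=5,j=3] B done, take A[i]=34 → i++

i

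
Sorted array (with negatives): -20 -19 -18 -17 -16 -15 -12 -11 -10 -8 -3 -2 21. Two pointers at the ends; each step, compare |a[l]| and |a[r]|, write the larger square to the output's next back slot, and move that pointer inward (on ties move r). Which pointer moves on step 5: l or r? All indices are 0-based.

[0,12] |-20|<=|21| out[12]=441 → r--
[0,11] |-20|>|-2| out[11]=400 → l++
[1,11] |-19|>|-2| out[10]=361 → l++
[2,11] |-18|>|-2| out[9]=324 → l++
[3,11] |-17|>|-2| out[8]=289 → l++

l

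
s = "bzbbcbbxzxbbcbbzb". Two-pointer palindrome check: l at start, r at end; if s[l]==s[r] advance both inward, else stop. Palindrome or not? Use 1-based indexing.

[1,17] 'b'=='b' → l++,r--
[2,16] 'z'=='z' → l++,r--
[3,15] 'b'=='b' → l++,r--
[4,14] 'b'=='b' → l++,r--
[5,13] 'c'=='c' → l++,r--
[6,12] 'b'=='b' → l++,r--
[7,11] 'b'=='b' → l++,r--
[8,10] 'x'=='x' → l++,r--

palindrome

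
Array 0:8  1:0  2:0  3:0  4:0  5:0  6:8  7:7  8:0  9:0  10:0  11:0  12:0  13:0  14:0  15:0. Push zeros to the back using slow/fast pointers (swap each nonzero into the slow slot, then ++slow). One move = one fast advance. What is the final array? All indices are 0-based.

[8, 8, 7, 0, 0, 0, 0, 0, 0, 0, 0, 0, 0, 0, 0, 0]

(s=0,f=0) a[fast]=8≠0 swap→a[0]=8 → slow++,fast++
(s=1,f=1) a[fast]=0 → fast++
(s=1,f=2) a[fast]=0 → fast++
(s=1,f=3) a[fast]=0 → fast++
(s=1,f=4) a[fast]=0 → fast++
(s=1,f=5) a[fast]=0 → fast++
(s=1,f=6) a[fast]=8≠0 swap→a[1]=8 → slow++,fast++
(s=2,f=7) a[fast]=7≠0 swap→a[2]=7 → slow++,fast++
(s=3,f=8) a[fast]=0 → fast++
(s=3,f=9) a[fast]=0 → fast++
(s=3,f=10) a[fast]=0 → fast++
(s=3,f=11) a[fast]=0 → fast++
(s=3,f=12) a[fast]=0 → fast++
(s=3,f=13) a[fast]=0 → fast++
(s=3,f=14) a[fast]=0 → fast++
(s=3,f=15) a[fast]=0 → fast++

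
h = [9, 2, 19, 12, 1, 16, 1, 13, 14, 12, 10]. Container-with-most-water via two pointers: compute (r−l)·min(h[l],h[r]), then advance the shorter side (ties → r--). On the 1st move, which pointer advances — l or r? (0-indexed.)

l

l=0 r=10: min(9,10)*10=90 best=90 *, l++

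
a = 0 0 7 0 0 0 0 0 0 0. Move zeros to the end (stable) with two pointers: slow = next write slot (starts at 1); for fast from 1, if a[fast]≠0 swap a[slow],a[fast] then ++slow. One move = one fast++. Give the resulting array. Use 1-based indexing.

[7, 0, 0, 0, 0, 0, 0, 0, 0, 0]

slow=1 fast=1: a[fast]=0, fast++
slow=1 fast=2: a[fast]=0, fast++
slow=1 fast=3: a[fast]=7≠0 swap→a[1]=7, slow++,fast++
slow=2 fast=4: a[fast]=0, fast++
slow=2 fast=5: a[fast]=0, fast++
slow=2 fast=6: a[fast]=0, fast++
slow=2 fast=7: a[fast]=0, fast++
slow=2 fast=8: a[fast]=0, fast++
slow=2 fast=9: a[fast]=0, fast++
slow=2 fast=10: a[fast]=0, fast++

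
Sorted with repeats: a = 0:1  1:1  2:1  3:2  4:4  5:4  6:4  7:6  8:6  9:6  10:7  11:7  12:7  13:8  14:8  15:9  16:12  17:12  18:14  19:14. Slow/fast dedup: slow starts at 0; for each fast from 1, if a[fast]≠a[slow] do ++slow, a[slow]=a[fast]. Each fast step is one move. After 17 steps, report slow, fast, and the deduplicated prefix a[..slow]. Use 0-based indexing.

slow=7, fast=18, prefix=[1, 2, 4, 6, 7, 8, 9, 12]

slow=0 fast=1: a[fast]=1=a[slow] dup, fast++
slow=0 fast=2: a[fast]=1=a[slow] dup, fast++
slow=0 fast=3: a[fast]=2≠a[slow]=1 write a[1]=2, slow++,fast++
slow=1 fast=4: a[fast]=4≠a[slow]=2 write a[2]=4, slow++,fast++
slow=2 fast=5: a[fast]=4=a[slow] dup, fast++
slow=2 fast=6: a[fast]=4=a[slow] dup, fast++
slow=2 fast=7: a[fast]=6≠a[slow]=4 write a[3]=6, slow++,fast++
slow=3 fast=8: a[fast]=6=a[slow] dup, fast++
slow=3 fast=9: a[fast]=6=a[slow] dup, fast++
slow=3 fast=10: a[fast]=7≠a[slow]=6 write a[4]=7, slow++,fast++
slow=4 fast=11: a[fast]=7=a[slow] dup, fast++
slow=4 fast=12: a[fast]=7=a[slow] dup, fast++
slow=4 fast=13: a[fast]=8≠a[slow]=7 write a[5]=8, slow++,fast++
slow=5 fast=14: a[fast]=8=a[slow] dup, fast++
slow=5 fast=15: a[fast]=9≠a[slow]=8 write a[6]=9, slow++,fast++
slow=6 fast=16: a[fast]=12≠a[slow]=9 write a[7]=12, slow++,fast++
slow=7 fast=17: a[fast]=12=a[slow] dup, fast++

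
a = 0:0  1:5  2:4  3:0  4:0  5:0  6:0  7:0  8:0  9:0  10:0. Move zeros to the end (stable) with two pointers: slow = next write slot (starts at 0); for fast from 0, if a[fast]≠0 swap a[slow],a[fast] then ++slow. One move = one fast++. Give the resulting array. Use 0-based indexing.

slow=0 fast=0: a[fast]=0, fast++
slow=0 fast=1: a[fast]=5≠0 swap→a[0]=5, slow++,fast++
slow=1 fast=2: a[fast]=4≠0 swap→a[1]=4, slow++,fast++
slow=2 fast=3: a[fast]=0, fast++
slow=2 fast=4: a[fast]=0, fast++
slow=2 fast=5: a[fast]=0, fast++
slow=2 fast=6: a[fast]=0, fast++
slow=2 fast=7: a[fast]=0, fast++
slow=2 fast=8: a[fast]=0, fast++
slow=2 fast=9: a[fast]=0, fast++
slow=2 fast=10: a[fast]=0, fast++

[5, 4, 0, 0, 0, 0, 0, 0, 0, 0, 0]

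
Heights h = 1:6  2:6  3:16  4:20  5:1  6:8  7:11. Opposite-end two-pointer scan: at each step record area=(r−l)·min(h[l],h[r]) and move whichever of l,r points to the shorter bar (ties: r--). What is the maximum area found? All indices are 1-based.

[1,7] min(6,11)*6=36 best=36 * → l++
[2,7] min(6,11)*5=30 best=36 → l++
[3,7] min(16,11)*4=44 best=44 * → r--
[3,6] min(16,8)*3=24 best=44 → r--
[3,5] min(16,1)*2=2 best=44 → r--
[3,4] min(16,20)*1=16 best=44 → l++

max area = 44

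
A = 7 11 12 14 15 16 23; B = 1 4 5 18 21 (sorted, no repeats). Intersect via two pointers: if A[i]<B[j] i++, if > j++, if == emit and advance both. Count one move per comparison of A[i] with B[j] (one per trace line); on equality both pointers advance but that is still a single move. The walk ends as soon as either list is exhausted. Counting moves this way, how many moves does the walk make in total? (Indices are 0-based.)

i=0 j=0: 7>1, j++
i=0 j=1: 7>4, j++
i=0 j=2: 7>5, j++
i=0 j=3: 7<18, i++
i=1 j=3: 11<18, i++
i=2 j=3: 12<18, i++
i=3 j=3: 14<18, i++
i=4 j=3: 15<18, i++
i=5 j=3: 16<18, i++
i=6 j=3: 23>18, j++
i=6 j=4: 23>21, j++

11 moves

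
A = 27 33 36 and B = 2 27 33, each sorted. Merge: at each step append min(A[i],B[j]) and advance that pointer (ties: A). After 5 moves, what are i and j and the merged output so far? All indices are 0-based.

i=0 j=0: A[i]=27>B[j]=2 take 2, j++
i=0 j=1: A[i]=27<=B[j]=27 take 27, i++
i=1 j=1: A[i]=33>B[j]=27 take 27, j++
i=1 j=2: A[i]=33<=B[j]=33 take 33, i++
i=2 j=2: A[i]=36>B[j]=33 take 33, j++

i=2, j=3, merged so far=[2, 27, 27, 33, 33]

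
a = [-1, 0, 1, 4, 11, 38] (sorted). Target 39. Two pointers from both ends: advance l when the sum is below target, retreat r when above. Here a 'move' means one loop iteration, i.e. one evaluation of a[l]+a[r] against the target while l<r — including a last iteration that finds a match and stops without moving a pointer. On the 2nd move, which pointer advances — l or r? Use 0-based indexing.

[0,5] -1+38=37 <39 → l++
[1,5] 0+38=38 <39 → l++

l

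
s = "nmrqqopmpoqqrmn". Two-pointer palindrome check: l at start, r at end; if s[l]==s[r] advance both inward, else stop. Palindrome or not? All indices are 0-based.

palindrome

[0,14] 'n'=='n' → l++,r--
[1,13] 'm'=='m' → l++,r--
[2,12] 'r'=='r' → l++,r--
[3,11] 'q'=='q' → l++,r--
[4,10] 'q'=='q' → l++,r--
[5,9] 'o'=='o' → l++,r--
[6,8] 'p'=='p' → l++,r--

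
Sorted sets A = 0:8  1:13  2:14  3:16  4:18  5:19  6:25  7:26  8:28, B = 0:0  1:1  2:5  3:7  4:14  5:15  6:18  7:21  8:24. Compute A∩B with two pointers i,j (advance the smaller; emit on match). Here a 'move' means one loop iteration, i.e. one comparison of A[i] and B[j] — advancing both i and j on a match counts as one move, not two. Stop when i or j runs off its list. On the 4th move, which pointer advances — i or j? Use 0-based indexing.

j

i=0 j=0: 8>0, j++
i=0 j=1: 8>1, j++
i=0 j=2: 8>5, j++
i=0 j=3: 8>7, j++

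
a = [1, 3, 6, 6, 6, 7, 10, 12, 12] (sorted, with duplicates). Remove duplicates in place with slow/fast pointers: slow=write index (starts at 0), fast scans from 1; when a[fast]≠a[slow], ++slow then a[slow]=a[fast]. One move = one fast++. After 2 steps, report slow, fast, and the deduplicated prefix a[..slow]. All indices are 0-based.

slow=2, fast=3, prefix=[1, 3, 6]

(s=0,f=1) a[fast]=3≠a[slow]=1 write a[1]=3 → slow++,fast++
(s=1,f=2) a[fast]=6≠a[slow]=3 write a[2]=6 → slow++,fast++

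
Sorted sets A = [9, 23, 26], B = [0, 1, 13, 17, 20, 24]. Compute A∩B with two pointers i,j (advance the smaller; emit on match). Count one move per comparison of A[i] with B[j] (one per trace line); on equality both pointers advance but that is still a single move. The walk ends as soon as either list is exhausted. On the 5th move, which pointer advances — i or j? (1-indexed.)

[i=1,j=1] 9>0 → j++
[i=1,j=2] 9>1 → j++
[i=1,j=3] 9<13 → i++
[i=2,j=3] 23>13 → j++
[i=2,j=4] 23>17 → j++

j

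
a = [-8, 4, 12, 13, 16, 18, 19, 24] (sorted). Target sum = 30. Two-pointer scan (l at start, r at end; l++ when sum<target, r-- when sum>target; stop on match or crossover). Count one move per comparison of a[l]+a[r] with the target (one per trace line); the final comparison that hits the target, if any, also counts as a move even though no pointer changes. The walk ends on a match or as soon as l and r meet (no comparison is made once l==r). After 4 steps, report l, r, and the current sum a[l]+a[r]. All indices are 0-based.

[0,7] -8+24=16 <30 → l++
[1,7] 4+24=28 <30 → l++
[2,7] 12+24=36 >30 → r--
[2,6] 12+19=31 >30 → r--

l=2, r=5, sum=30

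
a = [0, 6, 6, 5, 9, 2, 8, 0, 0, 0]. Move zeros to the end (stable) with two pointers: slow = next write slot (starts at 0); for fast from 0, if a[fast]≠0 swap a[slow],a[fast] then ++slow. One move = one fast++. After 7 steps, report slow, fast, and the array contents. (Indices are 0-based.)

slow=0 fast=0: a[fast]=0, fast++
slow=0 fast=1: a[fast]=6≠0 swap→a[0]=6, slow++,fast++
slow=1 fast=2: a[fast]=6≠0 swap→a[1]=6, slow++,fast++
slow=2 fast=3: a[fast]=5≠0 swap→a[2]=5, slow++,fast++
slow=3 fast=4: a[fast]=9≠0 swap→a[3]=9, slow++,fast++
slow=4 fast=5: a[fast]=2≠0 swap→a[4]=2, slow++,fast++
slow=5 fast=6: a[fast]=8≠0 swap→a[5]=8, slow++,fast++

slow=6, fast=7, a=[6, 6, 5, 9, 2, 8, 0, 0, 0, 0]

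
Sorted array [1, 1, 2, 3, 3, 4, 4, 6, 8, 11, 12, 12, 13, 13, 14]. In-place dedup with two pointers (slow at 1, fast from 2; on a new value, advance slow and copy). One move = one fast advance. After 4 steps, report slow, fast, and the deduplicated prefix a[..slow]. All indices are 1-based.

slow=3, fast=6, prefix=[1, 2, 3]

slow=1 fast=2: a[fast]=1=a[slow] dup, fast++
slow=1 fast=3: a[fast]=2≠a[slow]=1 write a[2]=2, slow++,fast++
slow=2 fast=4: a[fast]=3≠a[slow]=2 write a[3]=3, slow++,fast++
slow=3 fast=5: a[fast]=3=a[slow] dup, fast++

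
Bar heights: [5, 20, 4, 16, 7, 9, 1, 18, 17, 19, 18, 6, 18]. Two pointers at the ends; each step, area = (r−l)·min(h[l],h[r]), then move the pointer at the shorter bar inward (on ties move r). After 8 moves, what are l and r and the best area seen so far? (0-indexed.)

l=1, r=5, best area=198

[0,12] min(5,18)*12=60 best=60 * → l++
[1,12] min(20,18)*11=198 best=198 * → r--
[1,11] min(20,6)*10=60 best=198 → r--
[1,10] min(20,18)*9=162 best=198 → r--
[1,9] min(20,19)*8=152 best=198 → r--
[1,8] min(20,17)*7=119 best=198 → r--
[1,7] min(20,18)*6=108 best=198 → r--
[1,6] min(20,1)*5=5 best=198 → r--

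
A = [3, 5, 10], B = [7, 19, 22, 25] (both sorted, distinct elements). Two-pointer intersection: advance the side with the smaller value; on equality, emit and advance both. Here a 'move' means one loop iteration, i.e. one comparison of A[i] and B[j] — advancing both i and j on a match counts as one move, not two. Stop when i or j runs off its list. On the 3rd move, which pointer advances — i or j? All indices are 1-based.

[i=1,j=1] 3<7 → i++
[i=2,j=1] 5<7 → i++
[i=3,j=1] 10>7 → j++

j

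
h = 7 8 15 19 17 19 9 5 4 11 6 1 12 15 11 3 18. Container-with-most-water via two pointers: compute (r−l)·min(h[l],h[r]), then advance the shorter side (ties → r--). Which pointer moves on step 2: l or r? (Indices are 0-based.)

[0,16] min(7,18)*16=112 best=112 * → l++
[1,16] min(8,18)*15=120 best=120 * → l++

l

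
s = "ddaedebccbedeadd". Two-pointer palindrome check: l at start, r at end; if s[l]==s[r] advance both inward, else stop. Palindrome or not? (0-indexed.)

[0,15] 'd'=='d' → l++,r--
[1,14] 'd'=='d' → l++,r--
[2,13] 'a'=='a' → l++,r--
[3,12] 'e'=='e' → l++,r--
[4,11] 'd'=='d' → l++,r--
[5,10] 'e'=='e' → l++,r--
[6,9] 'b'=='b' → l++,r--
[7,8] 'c'=='c' → l++,r--

palindrome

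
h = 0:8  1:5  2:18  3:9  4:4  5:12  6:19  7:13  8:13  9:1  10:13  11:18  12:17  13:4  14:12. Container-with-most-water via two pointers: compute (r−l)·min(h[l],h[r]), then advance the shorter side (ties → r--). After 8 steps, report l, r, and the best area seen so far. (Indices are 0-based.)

l=2, r=8, best area=170

l=0 r=14: min(8,12)*14=112 best=112 *, l++
l=1 r=14: min(5,12)*13=65 best=112, l++
l=2 r=14: min(18,12)*12=144 best=144 *, r--
l=2 r=13: min(18,4)*11=44 best=144, r--
l=2 r=12: min(18,17)*10=170 best=170 *, r--
l=2 r=11: min(18,18)*9=162 best=170, r--
l=2 r=10: min(18,13)*8=104 best=170, r--
l=2 r=9: min(18,1)*7=7 best=170, r--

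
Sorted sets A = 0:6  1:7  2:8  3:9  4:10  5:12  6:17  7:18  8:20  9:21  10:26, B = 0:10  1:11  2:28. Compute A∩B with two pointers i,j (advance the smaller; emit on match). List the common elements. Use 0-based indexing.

i=0 j=0: 6<10, i++
i=1 j=0: 7<10, i++
i=2 j=0: 8<10, i++
i=3 j=0: 9<10, i++
i=4 j=0: 10==10 emit, i++,j++
i=5 j=1: 12>11, j++
i=5 j=2: 12<28, i++
i=6 j=2: 17<28, i++
i=7 j=2: 18<28, i++
i=8 j=2: 20<28, i++
i=9 j=2: 21<28, i++
i=10 j=2: 26<28, i++

intersection = [10]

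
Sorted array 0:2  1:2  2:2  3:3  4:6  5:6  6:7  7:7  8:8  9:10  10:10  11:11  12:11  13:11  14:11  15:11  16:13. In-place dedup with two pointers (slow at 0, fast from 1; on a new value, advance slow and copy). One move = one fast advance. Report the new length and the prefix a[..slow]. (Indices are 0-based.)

slow=0 fast=1: a[fast]=2=a[slow] dup, fast++
slow=0 fast=2: a[fast]=2=a[slow] dup, fast++
slow=0 fast=3: a[fast]=3≠a[slow]=2 write a[1]=3, slow++,fast++
slow=1 fast=4: a[fast]=6≠a[slow]=3 write a[2]=6, slow++,fast++
slow=2 fast=5: a[fast]=6=a[slow] dup, fast++
slow=2 fast=6: a[fast]=7≠a[slow]=6 write a[3]=7, slow++,fast++
slow=3 fast=7: a[fast]=7=a[slow] dup, fast++
slow=3 fast=8: a[fast]=8≠a[slow]=7 write a[4]=8, slow++,fast++
slow=4 fast=9: a[fast]=10≠a[slow]=8 write a[5]=10, slow++,fast++
slow=5 fast=10: a[fast]=10=a[slow] dup, fast++
slow=5 fast=11: a[fast]=11≠a[slow]=10 write a[6]=11, slow++,fast++
slow=6 fast=12: a[fast]=11=a[slow] dup, fast++
slow=6 fast=13: a[fast]=11=a[slow] dup, fast++
slow=6 fast=14: a[fast]=11=a[slow] dup, fast++
slow=6 fast=15: a[fast]=11=a[slow] dup, fast++
slow=6 fast=16: a[fast]=13≠a[slow]=11 write a[7]=13, slow++,fast++

length 8; prefix = [2, 3, 6, 7, 8, 10, 11, 13]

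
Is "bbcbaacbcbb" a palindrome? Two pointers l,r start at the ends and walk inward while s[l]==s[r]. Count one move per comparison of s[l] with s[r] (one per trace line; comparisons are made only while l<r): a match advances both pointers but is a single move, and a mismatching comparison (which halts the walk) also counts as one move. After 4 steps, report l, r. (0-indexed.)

[0,10] 'b'=='b' → l++,r--
[1,9] 'b'=='b' → l++,r--
[2,8] 'c'=='c' → l++,r--
[3,7] 'b'=='b' → l++,r--

l=4, r=6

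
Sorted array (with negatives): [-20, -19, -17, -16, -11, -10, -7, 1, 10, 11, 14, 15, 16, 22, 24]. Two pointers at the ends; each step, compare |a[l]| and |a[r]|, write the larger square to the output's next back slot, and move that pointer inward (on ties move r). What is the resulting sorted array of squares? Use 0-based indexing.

l=0 r=14: |-20|<=|24| out[14]=576, r--
l=0 r=13: |-20|<=|22| out[13]=484, r--
l=0 r=12: |-20|>|16| out[12]=400, l++
l=1 r=12: |-19|>|16| out[11]=361, l++
l=2 r=12: |-17|>|16| out[10]=289, l++
l=3 r=12: |-16|<=|16| out[9]=256, r--
l=3 r=11: |-16|>|15| out[8]=256, l++
l=4 r=11: |-11|<=|15| out[7]=225, r--
l=4 r=10: |-11|<=|14| out[6]=196, r--
l=4 r=9: |-11|<=|11| out[5]=121, r--
l=4 r=8: |-11|>|10| out[4]=121, l++
l=5 r=8: |-10|<=|10| out[3]=100, r--
l=5 r=7: |-10|>|1| out[2]=100, l++
l=6 r=7: |-7|>|1| out[1]=49, l++
l=7 r=7: |1|<=|1| out[0]=1, r--

[1, 49, 100, 100, 121, 121, 196, 225, 256, 256, 289, 361, 400, 484, 576]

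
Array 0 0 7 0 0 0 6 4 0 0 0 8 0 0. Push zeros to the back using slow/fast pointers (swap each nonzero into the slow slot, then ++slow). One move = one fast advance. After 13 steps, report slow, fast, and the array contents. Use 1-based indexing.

slow=1 fast=1: a[fast]=0, fast++
slow=1 fast=2: a[fast]=0, fast++
slow=1 fast=3: a[fast]=7≠0 swap→a[1]=7, slow++,fast++
slow=2 fast=4: a[fast]=0, fast++
slow=2 fast=5: a[fast]=0, fast++
slow=2 fast=6: a[fast]=0, fast++
slow=2 fast=7: a[fast]=6≠0 swap→a[2]=6, slow++,fast++
slow=3 fast=8: a[fast]=4≠0 swap→a[3]=4, slow++,fast++
slow=4 fast=9: a[fast]=0, fast++
slow=4 fast=10: a[fast]=0, fast++
slow=4 fast=11: a[fast]=0, fast++
slow=4 fast=12: a[fast]=8≠0 swap→a[4]=8, slow++,fast++
slow=5 fast=13: a[fast]=0, fast++

slow=5, fast=14, a=[7, 6, 4, 8, 0, 0, 0, 0, 0, 0, 0, 0, 0, 0]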